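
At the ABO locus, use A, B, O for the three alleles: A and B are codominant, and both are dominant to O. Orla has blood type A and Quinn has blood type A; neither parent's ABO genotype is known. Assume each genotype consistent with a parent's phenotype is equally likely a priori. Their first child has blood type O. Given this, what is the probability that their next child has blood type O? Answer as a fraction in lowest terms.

Possible genotypes: Orla ∈ {AA, AO}; Quinn ∈ {AA, AO}.
Weight each parental genotype pair by prior × P(type-O child):
  AO × AO: posterior weight 1; P(next child type O) = 1/4.
Weighted sum = 1/4.

1/4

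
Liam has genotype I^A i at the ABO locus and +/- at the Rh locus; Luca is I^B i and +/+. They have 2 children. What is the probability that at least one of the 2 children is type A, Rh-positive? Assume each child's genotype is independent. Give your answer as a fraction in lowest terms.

ABO cross I^A i × I^B i → 1/4 O, 1/4 A, 1/4 B, 1/4 AB.
Rh cross +/- × +/+ → 1 Rh+; so P(type A, Rh-positive) = 1/4 × 1 = 1/4 per child.
P(none) = (3/4)^2 = 9/16; P(at least one) = 1 − 9/16 = 7/16.

7/16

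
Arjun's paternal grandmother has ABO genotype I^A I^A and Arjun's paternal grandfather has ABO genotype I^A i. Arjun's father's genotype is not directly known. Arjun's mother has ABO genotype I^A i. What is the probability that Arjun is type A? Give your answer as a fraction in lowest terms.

7/8

Arjun's father's ABO genotype from I^A I^A × I^A i: 1/2 I^A I^A, 1/2 I^A i.
Crossing each possibility with the mother I^A i and summing P(type A): 1/2·1 + 1/2·3/4 = 7/8.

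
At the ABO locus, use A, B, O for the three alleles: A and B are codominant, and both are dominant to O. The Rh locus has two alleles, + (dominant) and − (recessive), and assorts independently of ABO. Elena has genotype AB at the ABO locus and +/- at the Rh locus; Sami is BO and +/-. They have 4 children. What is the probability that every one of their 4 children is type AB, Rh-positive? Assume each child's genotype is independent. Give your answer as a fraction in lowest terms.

81/65536

ABO cross AB × BO → 1/4 A, 1/2 B, 1/4 AB.
Rh cross +/- × +/- → 3/4 Rh+, 1/4 Rh-; so P(type AB, Rh-positive) = 1/4 × 3/4 = 3/16 per child.
All 4 independent: (3/16)^4 = 81/65536.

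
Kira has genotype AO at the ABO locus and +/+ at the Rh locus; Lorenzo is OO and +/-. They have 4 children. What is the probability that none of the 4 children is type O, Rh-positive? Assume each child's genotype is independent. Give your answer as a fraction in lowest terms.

ABO cross AO × OO → 1/2 O, 1/2 A.
Rh cross +/+ × +/- → 1 Rh+; so P(type O, Rh-positive) = 1/2 × 1 = 1/2 per child.
P(not type O, Rh-positive) = 1/2 for one child; (1/2)^4 = 1/16.

1/16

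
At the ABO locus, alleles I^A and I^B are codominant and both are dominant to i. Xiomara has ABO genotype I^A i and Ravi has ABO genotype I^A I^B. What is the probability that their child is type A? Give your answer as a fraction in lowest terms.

1/2

ABO cross I^A i × I^A I^B → offspring phenotypes: 1/2 A, 1/4 B, 1/4 AB.
So P(type A) = 1/2.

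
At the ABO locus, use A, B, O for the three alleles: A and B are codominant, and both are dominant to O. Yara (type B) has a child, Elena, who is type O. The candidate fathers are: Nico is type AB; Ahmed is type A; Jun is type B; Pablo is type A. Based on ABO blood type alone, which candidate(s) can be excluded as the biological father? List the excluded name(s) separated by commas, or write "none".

A candidate is excluded only if no genotype consistent with his phenotype could produce a type O child with a type B mother.
Nico (type AB): no genotype consistent with that phenotype can produce a type-O child with a type-B mother.

Nico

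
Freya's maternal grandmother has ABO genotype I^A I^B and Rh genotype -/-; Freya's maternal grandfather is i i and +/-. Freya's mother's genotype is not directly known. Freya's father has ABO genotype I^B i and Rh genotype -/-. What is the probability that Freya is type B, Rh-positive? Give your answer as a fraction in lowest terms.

1/8

Freya's mother's ABO genotype from I^A I^B × i i: 1/2 I^A i, 1/2 I^B i.
Crossing each possibility with the father I^B i and summing P(type B): 1/2·1/4 + 1/2·3/4 = 1/2.
Similarly for Rh via the mother's Rh distribution: P(Rh+) = 1/4.
Independent loci: 1/2 × 1/4 = 1/8.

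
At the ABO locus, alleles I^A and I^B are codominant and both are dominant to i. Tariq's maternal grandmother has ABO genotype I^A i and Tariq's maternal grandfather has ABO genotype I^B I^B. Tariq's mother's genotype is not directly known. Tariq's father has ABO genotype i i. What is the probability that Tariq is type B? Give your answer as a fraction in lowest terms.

Tariq's mother's ABO genotype from I^A i × I^B I^B: 1/2 I^A I^B, 1/2 I^B i.
Crossing each possibility with the father i i and summing P(type B): 1/2·1/2 + 1/2·1/2 = 1/2.

1/2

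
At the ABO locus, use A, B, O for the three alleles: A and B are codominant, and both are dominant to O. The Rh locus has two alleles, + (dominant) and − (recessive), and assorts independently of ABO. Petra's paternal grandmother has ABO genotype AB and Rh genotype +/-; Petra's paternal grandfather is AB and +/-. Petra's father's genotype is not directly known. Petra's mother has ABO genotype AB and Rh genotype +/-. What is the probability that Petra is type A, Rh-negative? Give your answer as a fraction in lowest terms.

Petra's father's ABO genotype from AB × AB: 1/4 AA, 1/2 AB, 1/4 BB.
Crossing each possibility with the mother AB and summing P(type A): 1/4·1/2 + 1/2·1/4 + 1/4·0 = 1/4.
Similarly for Rh via the father's Rh distribution: P(Rh-) = 1/4.
Independent loci: 1/4 × 1/4 = 1/16.

1/16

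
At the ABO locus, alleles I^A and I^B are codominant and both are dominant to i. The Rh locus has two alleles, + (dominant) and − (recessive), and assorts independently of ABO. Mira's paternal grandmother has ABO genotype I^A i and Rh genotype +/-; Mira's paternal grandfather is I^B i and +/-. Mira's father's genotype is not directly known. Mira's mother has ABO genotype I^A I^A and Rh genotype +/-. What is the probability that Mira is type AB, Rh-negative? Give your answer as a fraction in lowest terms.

1/16

Mira's father's ABO genotype from I^A i × I^B i: 1/4 I^A I^B, 1/4 I^A i, 1/4 I^B i, 1/4 i i.
Crossing each possibility with the mother I^A I^A and summing P(type AB): 1/4·1/2 + 1/4·0 + 1/4·1/2 + 1/4·0 = 1/4.
Similarly for Rh via the father's Rh distribution: P(Rh-) = 1/4.
Independent loci: 1/4 × 1/4 = 1/16.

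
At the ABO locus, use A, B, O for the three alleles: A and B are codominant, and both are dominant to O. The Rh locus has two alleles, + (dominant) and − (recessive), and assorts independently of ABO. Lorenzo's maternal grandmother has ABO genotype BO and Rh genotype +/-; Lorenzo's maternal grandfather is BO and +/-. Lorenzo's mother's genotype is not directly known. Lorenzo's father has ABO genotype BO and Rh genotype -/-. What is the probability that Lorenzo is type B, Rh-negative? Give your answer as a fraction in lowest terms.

Lorenzo's mother's ABO genotype from BO × BO: 1/4 BB, 1/2 BO, 1/4 OO.
Crossing each possibility with the father BO and summing P(type B): 1/4·1 + 1/2·3/4 + 1/4·1/2 = 3/4.
Similarly for Rh via the mother's Rh distribution: P(Rh-) = 1/2.
Independent loci: 3/4 × 1/2 = 3/8.

3/8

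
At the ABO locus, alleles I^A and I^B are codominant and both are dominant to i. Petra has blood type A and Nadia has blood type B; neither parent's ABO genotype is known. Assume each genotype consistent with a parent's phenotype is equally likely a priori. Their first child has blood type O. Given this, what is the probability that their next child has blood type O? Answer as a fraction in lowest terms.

1/4

Possible genotypes: Petra ∈ {I^A I^A, I^A i}; Nadia ∈ {I^B I^B, I^B i}.
Weight each parental genotype pair by prior × P(type-O child):
  I^A i × I^B i: posterior weight 1; P(next child type O) = 1/4.
Weighted sum = 1/4.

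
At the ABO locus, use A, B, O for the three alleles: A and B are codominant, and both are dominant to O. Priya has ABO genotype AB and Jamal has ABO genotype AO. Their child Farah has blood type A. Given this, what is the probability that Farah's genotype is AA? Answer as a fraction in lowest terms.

1/2

Cross AB × AO → 1/4 AA, 1/4 AB, 1/4 AO, 1/4 BO.
Type-A genotypes among offspring: AA (1/4), AO (1/4); total 1/2.
P(AA | type A) = (1/4) / (1/2) = 1/2.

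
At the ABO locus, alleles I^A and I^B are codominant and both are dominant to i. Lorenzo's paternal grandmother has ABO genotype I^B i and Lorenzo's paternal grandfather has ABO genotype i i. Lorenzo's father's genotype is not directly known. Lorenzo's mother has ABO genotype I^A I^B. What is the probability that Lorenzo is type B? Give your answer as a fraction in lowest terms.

Lorenzo's father's ABO genotype from I^B i × i i: 1/2 I^B i, 1/2 i i.
Crossing each possibility with the mother I^A I^B and summing P(type B): 1/2·1/2 + 1/2·1/2 = 1/2.

1/2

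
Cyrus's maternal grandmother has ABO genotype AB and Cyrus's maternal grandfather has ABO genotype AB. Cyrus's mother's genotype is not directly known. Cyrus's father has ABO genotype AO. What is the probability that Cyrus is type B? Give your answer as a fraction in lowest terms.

1/4

Cyrus's mother's ABO genotype from AB × AB: 1/4 AA, 1/2 AB, 1/4 BB.
Crossing each possibility with the father AO and summing P(type B): 1/4·0 + 1/2·1/4 + 1/4·1/2 = 1/4.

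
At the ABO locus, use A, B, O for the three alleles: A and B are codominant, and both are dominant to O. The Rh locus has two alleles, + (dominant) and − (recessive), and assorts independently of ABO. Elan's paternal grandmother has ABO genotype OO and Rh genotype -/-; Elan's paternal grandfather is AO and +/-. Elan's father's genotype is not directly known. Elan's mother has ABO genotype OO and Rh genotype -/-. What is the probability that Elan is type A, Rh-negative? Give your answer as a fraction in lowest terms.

3/16

Elan's father's ABO genotype from OO × AO: 1/2 AO, 1/2 OO.
Crossing each possibility with the mother OO and summing P(type A): 1/2·1/2 + 1/2·0 = 1/4.
Similarly for Rh via the father's Rh distribution: P(Rh-) = 3/4.
Independent loci: 1/4 × 3/4 = 3/16.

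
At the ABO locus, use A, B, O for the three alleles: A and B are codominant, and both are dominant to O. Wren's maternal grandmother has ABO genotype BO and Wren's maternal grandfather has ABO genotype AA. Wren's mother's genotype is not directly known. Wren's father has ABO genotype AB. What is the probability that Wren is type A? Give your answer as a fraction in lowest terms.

3/8

Wren's mother's ABO genotype from BO × AA: 1/2 AB, 1/2 AO.
Crossing each possibility with the father AB and summing P(type A): 1/2·1/4 + 1/2·1/2 = 3/8.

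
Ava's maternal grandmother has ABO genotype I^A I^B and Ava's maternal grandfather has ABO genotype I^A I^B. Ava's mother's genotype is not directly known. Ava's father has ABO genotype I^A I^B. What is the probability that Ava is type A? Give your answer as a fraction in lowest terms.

Ava's mother's ABO genotype from I^A I^B × I^A I^B: 1/4 I^A I^A, 1/2 I^A I^B, 1/4 I^B I^B.
Crossing each possibility with the father I^A I^B and summing P(type A): 1/4·1/2 + 1/2·1/4 + 1/4·0 = 1/4.

1/4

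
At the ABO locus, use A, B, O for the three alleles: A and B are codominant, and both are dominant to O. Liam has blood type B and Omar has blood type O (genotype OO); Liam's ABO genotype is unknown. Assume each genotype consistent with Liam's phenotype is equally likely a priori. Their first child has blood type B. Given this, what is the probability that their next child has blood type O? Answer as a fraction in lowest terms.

Possible genotypes: Liam ∈ {BB, BO}; Omar ∈ {OO}.
Weight each parental genotype pair by prior × P(type-B child):
  BB × OO: posterior weight 2/3; P(next child type O) = 0.
  BO × OO: posterior weight 1/3; P(next child type O) = 1/2.
Weighted sum = 1/6.

1/6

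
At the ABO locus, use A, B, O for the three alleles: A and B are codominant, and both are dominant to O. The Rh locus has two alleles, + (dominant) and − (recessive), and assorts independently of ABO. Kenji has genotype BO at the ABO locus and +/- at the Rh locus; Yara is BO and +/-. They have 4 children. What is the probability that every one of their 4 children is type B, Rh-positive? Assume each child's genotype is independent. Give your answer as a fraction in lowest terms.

6561/65536

ABO cross BO × BO → 1/4 O, 3/4 B.
Rh cross +/- × +/- → 3/4 Rh+, 1/4 Rh-; so P(type B, Rh-positive) = 3/4 × 3/4 = 9/16 per child.
All 4 independent: (9/16)^4 = 6561/65536.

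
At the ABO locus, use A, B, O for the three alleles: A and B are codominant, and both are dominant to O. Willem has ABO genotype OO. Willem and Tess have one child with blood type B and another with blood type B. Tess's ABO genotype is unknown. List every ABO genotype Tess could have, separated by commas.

AB, BB, BO

For each candidate genotype of Tess, check whether crossing it with OO can produce every observed child phenotype.
  AA → possible child types {A} ✗
  AB → possible child types {A, B} ✓
  AO → possible child types {O, A} ✗
  BB → possible child types {B} ✓
  BO → possible child types {O, B} ✓
  OO → possible child types {O} ✗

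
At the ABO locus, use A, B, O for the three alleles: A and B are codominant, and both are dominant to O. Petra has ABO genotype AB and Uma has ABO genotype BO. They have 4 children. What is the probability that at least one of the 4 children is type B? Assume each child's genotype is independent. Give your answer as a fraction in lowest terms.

ABO cross AB × BO → 1/4 A, 1/2 B, 1/4 AB.
So P(type B) = 1/2 per child.
P(none) = (1/2)^4 = 1/16; P(at least one) = 1 − 1/16 = 15/16.

15/16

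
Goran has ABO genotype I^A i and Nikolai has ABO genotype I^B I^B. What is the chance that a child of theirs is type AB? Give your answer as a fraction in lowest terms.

1/2

ABO cross I^A i × I^B I^B → offspring phenotypes: 1/2 B, 1/2 AB.
So P(type AB) = 1/2.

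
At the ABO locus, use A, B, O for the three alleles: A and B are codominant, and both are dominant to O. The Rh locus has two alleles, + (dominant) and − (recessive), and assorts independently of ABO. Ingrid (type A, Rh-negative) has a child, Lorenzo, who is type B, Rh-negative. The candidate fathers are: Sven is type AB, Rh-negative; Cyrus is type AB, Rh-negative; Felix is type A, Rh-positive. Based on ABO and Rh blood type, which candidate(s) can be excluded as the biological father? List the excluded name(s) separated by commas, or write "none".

A candidate is excluded only if no genotype consistent with his phenotype could produce a type B, Rh-negative child with a type A, Rh-negative mother.
Felix (type A, Rh+): no genotype consistent with that phenotype can produce a type-B Rh- child with a type-A mother.

Felix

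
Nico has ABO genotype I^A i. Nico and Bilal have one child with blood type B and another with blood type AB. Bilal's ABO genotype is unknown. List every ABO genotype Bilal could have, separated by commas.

I^A I^B, I^B I^B, I^B i

For each candidate genotype of Bilal, check whether crossing it with I^A i can produce every observed child phenotype.
  I^A I^A → possible child types {A} ✗
  I^A I^B → possible child types {A, B, AB} ✓
  I^A i → possible child types {O, A} ✗
  I^B I^B → possible child types {B, AB} ✓
  I^B i → possible child types {O, A, B, AB} ✓
  i i → possible child types {O, A} ✗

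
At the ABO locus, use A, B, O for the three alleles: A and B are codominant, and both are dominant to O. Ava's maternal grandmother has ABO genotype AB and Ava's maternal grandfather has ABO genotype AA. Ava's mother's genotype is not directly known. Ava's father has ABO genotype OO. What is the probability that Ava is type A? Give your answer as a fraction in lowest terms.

3/4

Ava's mother's ABO genotype from AB × AA: 1/2 AA, 1/2 AB.
Crossing each possibility with the father OO and summing P(type A): 1/2·1 + 1/2·1/2 = 3/4.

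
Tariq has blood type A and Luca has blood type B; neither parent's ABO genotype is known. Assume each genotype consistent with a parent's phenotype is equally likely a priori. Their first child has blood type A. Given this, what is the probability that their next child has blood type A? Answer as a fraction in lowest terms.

5/12

Possible genotypes: Tariq ∈ {I^A I^A, I^A i}; Luca ∈ {I^B I^B, I^B i}.
Weight each parental genotype pair by prior × P(type-A child):
  I^A I^A × I^B i: posterior weight 2/3; P(next child type A) = 1/2.
  I^A i × I^B i: posterior weight 1/3; P(next child type A) = 1/4.
Weighted sum = 5/12.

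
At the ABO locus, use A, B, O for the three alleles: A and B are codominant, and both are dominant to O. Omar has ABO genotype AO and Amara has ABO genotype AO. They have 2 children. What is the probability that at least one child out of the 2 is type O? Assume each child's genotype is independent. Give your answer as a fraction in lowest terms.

ABO cross AO × AO → 1/4 O, 3/4 A.
So P(type O) = 1/4 per child.
P(none) = (3/4)^2 = 9/16; P(at least one) = 1 − 9/16 = 7/16.

7/16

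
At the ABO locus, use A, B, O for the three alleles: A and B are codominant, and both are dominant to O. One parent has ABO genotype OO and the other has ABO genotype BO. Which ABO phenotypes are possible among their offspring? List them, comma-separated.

Gametes from OO × BO give offspring ABO genotypes BO, OO, i.e. phenotypes O, B.

O, B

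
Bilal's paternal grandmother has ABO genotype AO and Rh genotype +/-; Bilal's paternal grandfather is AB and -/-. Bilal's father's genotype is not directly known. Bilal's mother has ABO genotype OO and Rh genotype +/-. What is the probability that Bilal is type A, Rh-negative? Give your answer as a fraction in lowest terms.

3/16

Bilal's father's ABO genotype from AO × AB: 1/4 AA, 1/4 AB, 1/4 AO, 1/4 BO.
Crossing each possibility with the mother OO and summing P(type A): 1/4·1 + 1/4·1/2 + 1/4·1/2 + 1/4·0 = 1/2.
Similarly for Rh via the father's Rh distribution: P(Rh-) = 3/8.
Independent loci: 1/2 × 3/8 = 3/16.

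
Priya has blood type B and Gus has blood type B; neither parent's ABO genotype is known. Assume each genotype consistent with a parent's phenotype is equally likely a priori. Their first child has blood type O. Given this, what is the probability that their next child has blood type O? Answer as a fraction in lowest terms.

Possible genotypes: Priya ∈ {I^B I^B, I^B i}; Gus ∈ {I^B I^B, I^B i}.
Weight each parental genotype pair by prior × P(type-O child):
  I^B i × I^B i: posterior weight 1; P(next child type O) = 1/4.
Weighted sum = 1/4.

1/4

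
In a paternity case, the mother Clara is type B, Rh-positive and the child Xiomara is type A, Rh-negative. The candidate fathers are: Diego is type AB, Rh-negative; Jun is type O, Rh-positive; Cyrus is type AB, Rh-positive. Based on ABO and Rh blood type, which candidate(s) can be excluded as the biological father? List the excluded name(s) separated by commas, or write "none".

Jun

A candidate is excluded only if no genotype consistent with his phenotype could produce a type A, Rh-negative child with a type B, Rh-positive mother.
Jun (type O, Rh+): no genotype consistent with that phenotype can produce a type-A Rh- child with a type-B mother.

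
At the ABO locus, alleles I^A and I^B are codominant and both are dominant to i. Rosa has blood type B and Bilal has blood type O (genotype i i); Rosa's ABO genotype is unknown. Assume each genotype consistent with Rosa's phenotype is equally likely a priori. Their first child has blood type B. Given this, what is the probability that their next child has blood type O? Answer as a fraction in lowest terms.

Possible genotypes: Rosa ∈ {I^B I^B, I^B i}; Bilal ∈ {i i}.
Weight each parental genotype pair by prior × P(type-B child):
  I^B I^B × i i: posterior weight 2/3; P(next child type O) = 0.
  I^B i × i i: posterior weight 1/3; P(next child type O) = 1/2.
Weighted sum = 1/6.

1/6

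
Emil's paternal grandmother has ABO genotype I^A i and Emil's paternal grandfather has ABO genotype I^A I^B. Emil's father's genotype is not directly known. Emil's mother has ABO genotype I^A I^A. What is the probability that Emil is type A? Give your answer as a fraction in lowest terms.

3/4

Emil's father's ABO genotype from I^A i × I^A I^B: 1/4 I^A I^A, 1/4 I^A I^B, 1/4 I^A i, 1/4 I^B i.
Crossing each possibility with the mother I^A I^A and summing P(type A): 1/4·1 + 1/4·1/2 + 1/4·1 + 1/4·1/2 = 3/4.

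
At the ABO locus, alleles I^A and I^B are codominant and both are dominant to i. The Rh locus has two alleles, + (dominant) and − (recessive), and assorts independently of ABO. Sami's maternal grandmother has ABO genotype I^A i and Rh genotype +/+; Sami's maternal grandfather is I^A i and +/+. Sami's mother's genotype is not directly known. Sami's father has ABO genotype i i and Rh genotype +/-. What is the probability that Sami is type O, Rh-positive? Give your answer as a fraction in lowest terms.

Sami's mother's ABO genotype from I^A i × I^A i: 1/4 I^A I^A, 1/2 I^A i, 1/4 i i.
Crossing each possibility with the father i i and summing P(type O): 1/4·0 + 1/2·1/2 + 1/4·1 = 1/2.
Similarly for Rh via the mother's Rh distribution: P(Rh+) = 1.
Independent loci: 1/2 × 1 = 1/2.

1/2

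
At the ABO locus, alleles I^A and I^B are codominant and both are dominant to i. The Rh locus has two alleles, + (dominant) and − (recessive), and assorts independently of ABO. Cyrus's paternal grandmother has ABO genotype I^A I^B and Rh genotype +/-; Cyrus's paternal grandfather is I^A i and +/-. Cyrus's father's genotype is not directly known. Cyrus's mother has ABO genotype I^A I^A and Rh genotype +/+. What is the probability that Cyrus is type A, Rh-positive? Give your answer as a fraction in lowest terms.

3/4

Cyrus's father's ABO genotype from I^A I^B × I^A i: 1/4 I^A I^A, 1/4 I^A I^B, 1/4 I^A i, 1/4 I^B i.
Crossing each possibility with the mother I^A I^A and summing P(type A): 1/4·1 + 1/4·1/2 + 1/4·1 + 1/4·1/2 = 3/4.
Similarly for Rh via the father's Rh distribution: P(Rh+) = 1.
Independent loci: 3/4 × 1 = 3/4.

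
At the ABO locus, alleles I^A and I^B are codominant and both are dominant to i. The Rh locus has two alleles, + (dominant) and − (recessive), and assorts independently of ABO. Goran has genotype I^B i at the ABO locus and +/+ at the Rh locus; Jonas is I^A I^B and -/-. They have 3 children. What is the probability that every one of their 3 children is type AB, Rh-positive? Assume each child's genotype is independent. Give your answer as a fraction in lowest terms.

1/64

ABO cross I^B i × I^A I^B → 1/4 A, 1/2 B, 1/4 AB.
Rh cross +/+ × -/- → 1 Rh+; so P(type AB, Rh-positive) = 1/4 × 1 = 1/4 per child.
All 3 independent: (1/4)^3 = 1/64.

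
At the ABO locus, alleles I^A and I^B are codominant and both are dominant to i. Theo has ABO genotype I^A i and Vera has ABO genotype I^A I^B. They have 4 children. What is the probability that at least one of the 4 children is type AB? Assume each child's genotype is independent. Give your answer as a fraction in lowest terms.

ABO cross I^A i × I^A I^B → 1/2 A, 1/4 B, 1/4 AB.
So P(type AB) = 1/4 per child.
P(none) = (3/4)^4 = 81/256; P(at least one) = 1 − 81/256 = 175/256.

175/256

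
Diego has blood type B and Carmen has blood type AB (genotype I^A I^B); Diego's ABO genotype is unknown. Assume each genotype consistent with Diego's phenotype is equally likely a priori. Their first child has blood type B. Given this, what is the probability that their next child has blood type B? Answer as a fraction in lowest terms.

1/2

Possible genotypes: Diego ∈ {I^B I^B, I^B i}; Carmen ∈ {I^A I^B}.
Weight each parental genotype pair by prior × P(type-B child):
  I^B I^B × I^A I^B: posterior weight 1/2; P(next child type B) = 1/2.
  I^B i × I^A I^B: posterior weight 1/2; P(next child type B) = 1/2.
Weighted sum = 1/2.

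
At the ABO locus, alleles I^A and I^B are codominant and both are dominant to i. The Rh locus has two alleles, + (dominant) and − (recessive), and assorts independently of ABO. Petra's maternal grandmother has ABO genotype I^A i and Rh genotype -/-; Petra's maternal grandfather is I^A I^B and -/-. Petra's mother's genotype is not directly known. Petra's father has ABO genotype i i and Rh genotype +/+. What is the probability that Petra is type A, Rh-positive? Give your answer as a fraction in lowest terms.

Petra's mother's ABO genotype from I^A i × I^A I^B: 1/4 I^A I^A, 1/4 I^A I^B, 1/4 I^A i, 1/4 I^B i.
Crossing each possibility with the father i i and summing P(type A): 1/4·1 + 1/4·1/2 + 1/4·1/2 + 1/4·0 = 1/2.
Similarly for Rh via the mother's Rh distribution: P(Rh+) = 1.
Independent loci: 1/2 × 1 = 1/2.

1/2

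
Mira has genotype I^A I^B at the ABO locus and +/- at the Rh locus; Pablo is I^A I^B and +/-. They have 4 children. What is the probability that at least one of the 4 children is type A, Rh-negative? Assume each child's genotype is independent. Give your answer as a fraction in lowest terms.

ABO cross I^A I^B × I^A I^B → 1/4 A, 1/4 B, 1/2 AB.
Rh cross +/- × +/- → 3/4 Rh+, 1/4 Rh-; so P(type A, Rh-negative) = 1/4 × 1/4 = 1/16 per child.
P(none) = (15/16)^4 = 50625/65536; P(at least one) = 1 − 50625/65536 = 14911/65536.

14911/65536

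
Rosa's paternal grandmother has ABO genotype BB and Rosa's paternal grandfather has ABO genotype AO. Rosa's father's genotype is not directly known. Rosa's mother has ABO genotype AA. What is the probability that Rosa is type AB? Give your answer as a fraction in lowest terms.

Rosa's father's ABO genotype from BB × AO: 1/2 AB, 1/2 BO.
Crossing each possibility with the mother AA and summing P(type AB): 1/2·1/2 + 1/2·1/2 = 1/2.

1/2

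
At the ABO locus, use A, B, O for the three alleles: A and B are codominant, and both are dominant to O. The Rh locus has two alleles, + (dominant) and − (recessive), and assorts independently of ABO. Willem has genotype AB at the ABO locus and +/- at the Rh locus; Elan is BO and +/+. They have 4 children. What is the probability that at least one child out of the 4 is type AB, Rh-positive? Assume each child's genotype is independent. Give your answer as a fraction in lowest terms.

ABO cross AB × BO → 1/4 A, 1/2 B, 1/4 AB.
Rh cross +/- × +/+ → 1 Rh+; so P(type AB, Rh-positive) = 1/4 × 1 = 1/4 per child.
P(none) = (3/4)^4 = 81/256; P(at least one) = 1 − 81/256 = 175/256.

175/256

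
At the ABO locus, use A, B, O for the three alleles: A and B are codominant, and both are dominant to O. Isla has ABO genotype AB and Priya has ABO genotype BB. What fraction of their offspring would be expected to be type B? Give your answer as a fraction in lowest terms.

1/2

ABO cross AB × BB → offspring phenotypes: 1/2 B, 1/2 AB.
So P(type B) = 1/2.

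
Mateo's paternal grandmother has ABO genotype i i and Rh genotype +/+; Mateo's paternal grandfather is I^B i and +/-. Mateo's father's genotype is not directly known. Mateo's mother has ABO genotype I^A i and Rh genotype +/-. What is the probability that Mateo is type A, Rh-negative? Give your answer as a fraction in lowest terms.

Mateo's father's ABO genotype from i i × I^B i: 1/2 I^B i, 1/2 i i.
Crossing each possibility with the mother I^A i and summing P(type A): 1/2·1/4 + 1/2·1/2 = 3/8.
Similarly for Rh via the father's Rh distribution: P(Rh-) = 1/8.
Independent loci: 3/8 × 1/8 = 3/64.

3/64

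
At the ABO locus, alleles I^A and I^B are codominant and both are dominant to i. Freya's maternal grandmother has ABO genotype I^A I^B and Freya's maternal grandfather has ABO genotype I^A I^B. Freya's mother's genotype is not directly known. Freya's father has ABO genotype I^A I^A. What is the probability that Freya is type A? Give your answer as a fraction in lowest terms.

Freya's mother's ABO genotype from I^A I^B × I^A I^B: 1/4 I^A I^A, 1/2 I^A I^B, 1/4 I^B I^B.
Crossing each possibility with the father I^A I^A and summing P(type A): 1/4·1 + 1/2·1/2 + 1/4·0 = 1/2.

1/2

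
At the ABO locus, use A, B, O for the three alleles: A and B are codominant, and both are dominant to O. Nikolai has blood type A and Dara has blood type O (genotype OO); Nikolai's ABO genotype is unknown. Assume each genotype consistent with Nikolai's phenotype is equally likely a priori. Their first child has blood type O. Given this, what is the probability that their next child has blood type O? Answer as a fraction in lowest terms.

1/2

Possible genotypes: Nikolai ∈ {AA, AO}; Dara ∈ {OO}.
Weight each parental genotype pair by prior × P(type-O child):
  AO × OO: posterior weight 1; P(next child type O) = 1/2.
Weighted sum = 1/2.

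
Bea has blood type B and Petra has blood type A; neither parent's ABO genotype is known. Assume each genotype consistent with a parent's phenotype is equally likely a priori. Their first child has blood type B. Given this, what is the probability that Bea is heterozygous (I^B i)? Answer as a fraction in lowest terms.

Possible genotypes: Bea ∈ {I^B I^B, I^B i}; Petra ∈ {I^A I^A, I^A i}.
Weight each parental genotype pair by prior × P(type-B child):
  I^B I^B × I^A i: posterior weight 2/3.
  I^B i × I^A i: posterior weight 1/3.
Sum the posterior weight over pairs where Bea is I^B i: 1/3.

1/3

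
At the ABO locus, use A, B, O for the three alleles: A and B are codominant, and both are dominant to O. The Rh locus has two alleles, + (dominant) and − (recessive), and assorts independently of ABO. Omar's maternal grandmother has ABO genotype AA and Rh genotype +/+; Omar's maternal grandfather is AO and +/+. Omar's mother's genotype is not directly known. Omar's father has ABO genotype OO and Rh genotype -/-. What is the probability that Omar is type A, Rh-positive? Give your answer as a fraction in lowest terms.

Omar's mother's ABO genotype from AA × AO: 1/2 AA, 1/2 AO.
Crossing each possibility with the father OO and summing P(type A): 1/2·1 + 1/2·1/2 = 3/4.
Similarly for Rh via the mother's Rh distribution: P(Rh+) = 1.
Independent loci: 3/4 × 1 = 3/4.

3/4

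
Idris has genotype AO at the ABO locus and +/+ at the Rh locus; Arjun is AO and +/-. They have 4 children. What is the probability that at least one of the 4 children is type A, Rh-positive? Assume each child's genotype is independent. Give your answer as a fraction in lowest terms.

ABO cross AO × AO → 1/4 O, 3/4 A.
Rh cross +/+ × +/- → 1 Rh+; so P(type A, Rh-positive) = 3/4 × 1 = 3/4 per child.
P(none) = (1/4)^4 = 1/256; P(at least one) = 1 − 1/256 = 255/256.

255/256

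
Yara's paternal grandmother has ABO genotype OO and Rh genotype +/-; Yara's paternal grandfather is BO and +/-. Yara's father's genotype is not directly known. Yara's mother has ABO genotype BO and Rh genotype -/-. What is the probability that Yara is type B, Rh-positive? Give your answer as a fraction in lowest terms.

Yara's father's ABO genotype from OO × BO: 1/2 BO, 1/2 OO.
Crossing each possibility with the mother BO and summing P(type B): 1/2·3/4 + 1/2·1/2 = 5/8.
Similarly for Rh via the father's Rh distribution: P(Rh+) = 1/2.
Independent loci: 5/8 × 1/2 = 5/16.

5/16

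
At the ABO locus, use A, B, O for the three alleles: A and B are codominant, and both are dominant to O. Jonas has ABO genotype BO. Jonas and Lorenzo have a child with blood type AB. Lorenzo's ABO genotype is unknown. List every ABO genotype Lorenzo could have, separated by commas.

For each candidate genotype of Lorenzo, check whether crossing it with BO can produce every observed child phenotype.
  AA → possible child types {A, AB} ✓
  AB → possible child types {A, B, AB} ✓
  AO → possible child types {O, A, B, AB} ✓
  BB → possible child types {B} ✗
  BO → possible child types {O, B} ✗
  OO → possible child types {O, B} ✗

AA, AB, AO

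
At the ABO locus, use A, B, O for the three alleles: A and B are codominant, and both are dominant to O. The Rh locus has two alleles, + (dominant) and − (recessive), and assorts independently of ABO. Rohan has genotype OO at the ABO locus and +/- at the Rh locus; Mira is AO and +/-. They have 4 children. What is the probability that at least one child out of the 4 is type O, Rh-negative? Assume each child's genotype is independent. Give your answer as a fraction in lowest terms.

1695/4096

ABO cross OO × AO → 1/2 O, 1/2 A.
Rh cross +/- × +/- → 3/4 Rh+, 1/4 Rh-; so P(type O, Rh-negative) = 1/2 × 1/4 = 1/8 per child.
P(none) = (7/8)^4 = 2401/4096; P(at least one) = 1 − 2401/4096 = 1695/4096.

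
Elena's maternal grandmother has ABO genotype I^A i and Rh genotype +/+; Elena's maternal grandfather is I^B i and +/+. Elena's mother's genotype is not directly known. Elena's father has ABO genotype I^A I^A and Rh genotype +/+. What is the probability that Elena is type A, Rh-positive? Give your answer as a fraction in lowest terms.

Elena's mother's ABO genotype from I^A i × I^B i: 1/4 I^A I^B, 1/4 I^A i, 1/4 I^B i, 1/4 i i.
Crossing each possibility with the father I^A I^A and summing P(type A): 1/4·1/2 + 1/4·1 + 1/4·1/2 + 1/4·1 = 3/4.
Similarly for Rh via the mother's Rh distribution: P(Rh+) = 1.
Independent loci: 3/4 × 1 = 3/4.

3/4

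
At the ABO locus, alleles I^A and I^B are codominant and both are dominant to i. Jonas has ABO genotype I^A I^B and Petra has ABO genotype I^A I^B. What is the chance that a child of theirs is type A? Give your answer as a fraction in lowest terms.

ABO cross I^A I^B × I^A I^B → offspring phenotypes: 1/4 A, 1/4 B, 1/2 AB.
So P(type A) = 1/4.

1/4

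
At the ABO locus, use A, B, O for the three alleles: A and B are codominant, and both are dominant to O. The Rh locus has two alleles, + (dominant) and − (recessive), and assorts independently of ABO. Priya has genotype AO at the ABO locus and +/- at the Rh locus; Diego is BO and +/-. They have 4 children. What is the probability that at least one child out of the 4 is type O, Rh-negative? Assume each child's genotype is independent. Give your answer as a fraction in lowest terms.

14911/65536

ABO cross AO × BO → 1/4 O, 1/4 A, 1/4 B, 1/4 AB.
Rh cross +/- × +/- → 3/4 Rh+, 1/4 Rh-; so P(type O, Rh-negative) = 1/4 × 1/4 = 1/16 per child.
P(none) = (15/16)^4 = 50625/65536; P(at least one) = 1 − 50625/65536 = 14911/65536.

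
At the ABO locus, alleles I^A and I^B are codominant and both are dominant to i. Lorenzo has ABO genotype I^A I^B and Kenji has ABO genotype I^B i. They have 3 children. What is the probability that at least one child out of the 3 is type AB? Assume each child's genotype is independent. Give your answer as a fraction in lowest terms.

ABO cross I^A I^B × I^B i → 1/4 A, 1/2 B, 1/4 AB.
So P(type AB) = 1/4 per child.
P(none) = (3/4)^3 = 27/64; P(at least one) = 1 − 27/64 = 37/64.

37/64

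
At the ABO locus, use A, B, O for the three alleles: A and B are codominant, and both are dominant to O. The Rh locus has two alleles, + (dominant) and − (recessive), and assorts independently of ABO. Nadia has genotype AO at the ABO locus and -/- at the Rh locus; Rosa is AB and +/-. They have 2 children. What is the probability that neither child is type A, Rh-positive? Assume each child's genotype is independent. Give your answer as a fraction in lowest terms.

9/16

ABO cross AO × AB → 1/2 A, 1/4 B, 1/4 AB.
Rh cross -/- × +/- → 1/2 Rh+, 1/2 Rh-; so P(type A, Rh-positive) = 1/2 × 1/2 = 1/4 per child.
P(not type A, Rh-positive) = 3/4 for one child; (3/4)^2 = 9/16.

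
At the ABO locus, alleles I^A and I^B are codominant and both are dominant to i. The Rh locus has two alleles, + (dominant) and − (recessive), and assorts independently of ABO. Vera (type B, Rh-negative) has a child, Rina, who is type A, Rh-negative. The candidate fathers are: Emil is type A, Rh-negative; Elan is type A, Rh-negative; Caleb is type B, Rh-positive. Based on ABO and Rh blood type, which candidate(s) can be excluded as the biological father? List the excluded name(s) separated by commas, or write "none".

Caleb

A candidate is excluded only if no genotype consistent with his phenotype could produce a type A, Rh-negative child with a type B, Rh-negative mother.
Caleb (type B, Rh+): no genotype consistent with that phenotype can produce a type-A Rh- child with a type-B mother.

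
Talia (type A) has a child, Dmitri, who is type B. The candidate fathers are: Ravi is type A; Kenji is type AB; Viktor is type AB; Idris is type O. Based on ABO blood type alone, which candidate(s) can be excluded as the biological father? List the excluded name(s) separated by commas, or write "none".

A candidate is excluded only if no genotype consistent with his phenotype could produce a type B child with a type A mother.
Ravi (type A): no genotype consistent with that phenotype can produce a type-B child with a type-A mother.
Idris (type O): no genotype consistent with that phenotype can produce a type-B child with a type-A mother.

Ravi, Idris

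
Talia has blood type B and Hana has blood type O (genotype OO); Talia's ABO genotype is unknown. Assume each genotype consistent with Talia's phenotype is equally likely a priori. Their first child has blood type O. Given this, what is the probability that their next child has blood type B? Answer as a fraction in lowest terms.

Possible genotypes: Talia ∈ {BB, BO}; Hana ∈ {OO}.
Weight each parental genotype pair by prior × P(type-O child):
  BO × OO: posterior weight 1; P(next child type B) = 1/2.
Weighted sum = 1/2.

1/2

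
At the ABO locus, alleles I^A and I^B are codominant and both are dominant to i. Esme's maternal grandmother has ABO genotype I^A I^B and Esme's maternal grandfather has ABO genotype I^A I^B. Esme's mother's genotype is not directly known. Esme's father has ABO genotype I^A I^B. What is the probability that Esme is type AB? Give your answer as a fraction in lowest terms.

Esme's mother's ABO genotype from I^A I^B × I^A I^B: 1/4 I^A I^A, 1/2 I^A I^B, 1/4 I^B I^B.
Crossing each possibility with the father I^A I^B and summing P(type AB): 1/4·1/2 + 1/2·1/2 + 1/4·1/2 = 1/2.

1/2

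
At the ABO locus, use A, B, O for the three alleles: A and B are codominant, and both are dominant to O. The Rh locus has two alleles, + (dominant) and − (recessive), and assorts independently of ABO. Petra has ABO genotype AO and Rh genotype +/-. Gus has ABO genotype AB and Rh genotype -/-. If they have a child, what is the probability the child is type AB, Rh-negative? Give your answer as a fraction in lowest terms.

ABO cross AO × AB → offspring phenotypes: 1/2 A, 1/4 B, 1/4 AB.
Rh cross +/- × -/- → 1/2 Rh+, 1/2 Rh-.
Independent loci: P(type AB, Rh-negative) = 1/4 × 1/2 = 1/8.

1/8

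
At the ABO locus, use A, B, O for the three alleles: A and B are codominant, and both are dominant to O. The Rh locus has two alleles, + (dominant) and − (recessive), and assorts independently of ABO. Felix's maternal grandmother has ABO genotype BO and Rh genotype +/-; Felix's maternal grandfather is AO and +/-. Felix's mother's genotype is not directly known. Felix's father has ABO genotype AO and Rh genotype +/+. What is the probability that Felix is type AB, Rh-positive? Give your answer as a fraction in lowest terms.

1/8

Felix's mother's ABO genotype from BO × AO: 1/4 AB, 1/4 AO, 1/4 BO, 1/4 OO.
Crossing each possibility with the father AO and summing P(type AB): 1/4·1/4 + 1/4·0 + 1/4·1/4 + 1/4·0 = 1/8.
Similarly for Rh via the mother's Rh distribution: P(Rh+) = 1.
Independent loci: 1/8 × 1 = 1/8.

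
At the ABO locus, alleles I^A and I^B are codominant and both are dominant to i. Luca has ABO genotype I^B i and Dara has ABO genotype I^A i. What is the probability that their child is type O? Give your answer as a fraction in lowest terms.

1/4

ABO cross I^B i × I^A i → offspring phenotypes: 1/4 O, 1/4 A, 1/4 B, 1/4 AB.
So P(type O) = 1/4.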